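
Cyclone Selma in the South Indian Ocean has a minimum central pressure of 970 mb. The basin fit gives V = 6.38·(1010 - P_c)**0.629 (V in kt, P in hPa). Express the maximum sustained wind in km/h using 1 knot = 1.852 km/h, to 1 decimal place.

120.3 km/h

ΔP = 1010 − 970 = 40 mb.
V ≈ 6.38 × 40^0.629 = 6.38 × 10.179 ≈ 64.941 kt.
64.941 × 1.852 ≈ 120.27 km/h → 120.3 km/h.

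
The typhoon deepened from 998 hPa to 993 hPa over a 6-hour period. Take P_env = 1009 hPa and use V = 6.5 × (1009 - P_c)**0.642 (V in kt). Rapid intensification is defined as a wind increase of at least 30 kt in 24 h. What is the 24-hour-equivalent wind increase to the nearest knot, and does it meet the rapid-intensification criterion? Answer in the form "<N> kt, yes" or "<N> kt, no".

33 kt, yes

V₁: ΔP = 11, V ≈ 6.5 × 11^0.642 ≈ 30.30 kt.
V₂: ΔP = 16, V ≈ 6.5 × 16^0.642 ≈ 38.54 kt.
ΔV over 6 h = 8.24 kt → 24 h equivalent = 8.24 × 24/6 ≈ 32.96 kt.
33 kt ≥ 30 kt ⇒ rapid intensification.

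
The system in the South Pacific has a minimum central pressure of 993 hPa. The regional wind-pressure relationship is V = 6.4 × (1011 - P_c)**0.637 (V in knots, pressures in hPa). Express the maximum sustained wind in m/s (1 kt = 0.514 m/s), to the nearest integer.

ΔP = 1011 − 993 = 18 hPa.
V ≈ 6.4 × 18^0.637 = 6.4 × 6.304 ≈ 40.345 kt.
40.345 × 0.514 ≈ 20.74 m/s → 21 m/s.

21 m/s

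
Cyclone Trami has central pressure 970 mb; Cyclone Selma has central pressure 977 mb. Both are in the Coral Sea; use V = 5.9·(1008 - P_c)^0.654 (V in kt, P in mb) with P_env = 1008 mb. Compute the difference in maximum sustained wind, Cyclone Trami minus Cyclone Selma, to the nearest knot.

Cyclone Trami: ΔP = 38; V ≈ 5.9 × 38^0.654 ≈ 63.68 kt.
Cyclone Selma: ΔP = 31; V ≈ 5.9 × 31^0.654 ≈ 55.74 kt.
Difference ≈ 63.68 − 55.74 = 7.94 → 8 kt.

8 kt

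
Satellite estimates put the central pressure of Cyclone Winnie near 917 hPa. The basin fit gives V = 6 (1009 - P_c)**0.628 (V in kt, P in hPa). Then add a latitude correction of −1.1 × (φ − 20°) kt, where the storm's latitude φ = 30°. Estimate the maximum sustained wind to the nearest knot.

ΔP = 1009 − 917 = 92 hPa.
92^0.628 ≈ 17.110.
V ≈ 6 × 17.110 ≈ 102.7 kt.
Latitude correction: −1.1 × (30 − 20) = -11 kt.
Corrected V ≈ 91.7 kt → 92 kt.

92 kt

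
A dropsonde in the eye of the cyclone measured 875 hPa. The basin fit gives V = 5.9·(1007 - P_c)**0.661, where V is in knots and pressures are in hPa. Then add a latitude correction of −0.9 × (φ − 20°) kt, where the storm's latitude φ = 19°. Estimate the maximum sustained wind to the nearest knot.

ΔP = 1007 − 875 = 132 hPa.
132^0.661 ≈ 25.217.
V ≈ 5.9 × 25.217 ≈ 148.8 kt.
Latitude correction: −0.9 × (19 − 20) = 0.9 kt.
Corrected V ≈ 149.7 kt → 150 kt.

150 kt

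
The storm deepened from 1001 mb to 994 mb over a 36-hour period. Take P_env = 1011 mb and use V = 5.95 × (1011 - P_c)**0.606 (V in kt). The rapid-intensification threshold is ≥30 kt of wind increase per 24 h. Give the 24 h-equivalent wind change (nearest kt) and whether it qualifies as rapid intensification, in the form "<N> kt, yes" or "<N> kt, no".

V₁: ΔP = 10, V ≈ 5.95 × 10^0.606 ≈ 24.02 kt.
V₂: ΔP = 17, V ≈ 5.95 × 17^0.606 ≈ 33.13 kt.
ΔV over 36 h = 9.11 kt → 24 h equivalent = 9.11 × 24/36 ≈ 6.07 kt.
6 kt < 30 kt ⇒ not rapid intensification.

6 kt, no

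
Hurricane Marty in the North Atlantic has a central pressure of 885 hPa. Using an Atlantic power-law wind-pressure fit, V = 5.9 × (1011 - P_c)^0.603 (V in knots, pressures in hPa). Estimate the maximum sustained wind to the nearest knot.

ΔP = 1011 − 885 = 126 hPa.
126^0.603 ≈ 18.472.
V ≈ 5.9 × 18.472 ≈ 109.0 kt.

109 kt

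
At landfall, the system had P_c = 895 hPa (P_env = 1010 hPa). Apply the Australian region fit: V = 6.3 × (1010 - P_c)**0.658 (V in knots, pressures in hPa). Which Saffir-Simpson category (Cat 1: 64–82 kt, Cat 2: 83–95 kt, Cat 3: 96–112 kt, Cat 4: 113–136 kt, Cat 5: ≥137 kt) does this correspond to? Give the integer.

ΔP = 1010 − 895 = 115 hPa.
V ≈ 6.3 × 115^0.658 = 6.3 × 22.70 ≈ 143 kt.
143 kt falls in the Category 5 band.

5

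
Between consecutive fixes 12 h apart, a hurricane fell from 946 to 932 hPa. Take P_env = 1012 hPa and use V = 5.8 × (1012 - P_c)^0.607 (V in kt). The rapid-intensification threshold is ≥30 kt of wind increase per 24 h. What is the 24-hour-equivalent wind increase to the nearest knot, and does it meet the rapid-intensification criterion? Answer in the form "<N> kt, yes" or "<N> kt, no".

V₁: ΔP = 66, V ≈ 5.8 × 66^0.607 ≈ 73.77 kt.
V₂: ΔP = 80, V ≈ 5.8 × 80^0.607 ≈ 82.91 kt.
ΔV over 12 h = 9.14 kt → 24 h equivalent = 9.14 × 24/12 ≈ 18.28 kt.
18 kt < 30 kt ⇒ not rapid intensification.

18 kt, no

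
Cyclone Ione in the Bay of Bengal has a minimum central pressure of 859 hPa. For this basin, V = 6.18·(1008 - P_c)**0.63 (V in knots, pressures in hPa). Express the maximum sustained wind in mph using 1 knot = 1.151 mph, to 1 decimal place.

166.4 mph

ΔP = 1008 − 859 = 149 hPa.
V ≈ 6.18 × 149^0.63 = 6.18 × 23.394 ≈ 144.576 kt.
144.576 × 1.151 ≈ 166.41 mph → 166.4 mph.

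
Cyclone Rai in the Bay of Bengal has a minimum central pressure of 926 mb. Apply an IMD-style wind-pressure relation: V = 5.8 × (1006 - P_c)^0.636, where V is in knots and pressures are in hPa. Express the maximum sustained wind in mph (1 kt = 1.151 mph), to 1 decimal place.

108.4 mph

ΔP = 1006 − 926 = 80 mb.
V ≈ 5.8 × 80^0.636 = 5.8 × 16.232 ≈ 94.144 kt.
94.144 × 1.151 ≈ 108.36 mph → 108.4 mph.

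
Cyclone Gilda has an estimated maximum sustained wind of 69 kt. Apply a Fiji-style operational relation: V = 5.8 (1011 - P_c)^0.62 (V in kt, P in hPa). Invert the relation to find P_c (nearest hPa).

ΔP = (V / 5.8)^(1/0.62) = (69/5.8)^1.613.
69/5.8 = 11.897; 11.897^1.613 ≈ 54.27 hPa.
P_c = 1011 − 54.27 = 956.73 ≈ 957 hPa.

957 hPa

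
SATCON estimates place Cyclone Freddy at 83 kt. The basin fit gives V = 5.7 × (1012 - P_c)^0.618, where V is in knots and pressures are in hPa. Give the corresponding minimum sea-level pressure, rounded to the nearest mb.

936 mb

ΔP = (V / 5.7)^(1/0.618) = (83/5.7)^1.618.
83/5.7 = 14.561; 14.561^1.618 ≈ 76.24 mb.
P_c = 1012 − 76.24 = 935.76 ≈ 936 mb.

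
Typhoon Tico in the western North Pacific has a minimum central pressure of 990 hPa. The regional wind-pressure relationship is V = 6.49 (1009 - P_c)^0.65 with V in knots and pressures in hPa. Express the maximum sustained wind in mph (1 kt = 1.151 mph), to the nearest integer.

51 mph

ΔP = 1009 − 990 = 19 hPa.
V ≈ 6.49 × 19^0.65 = 6.49 × 6.779 ≈ 43.998 kt.
43.998 × 1.151 ≈ 50.64 mph → 51 mph.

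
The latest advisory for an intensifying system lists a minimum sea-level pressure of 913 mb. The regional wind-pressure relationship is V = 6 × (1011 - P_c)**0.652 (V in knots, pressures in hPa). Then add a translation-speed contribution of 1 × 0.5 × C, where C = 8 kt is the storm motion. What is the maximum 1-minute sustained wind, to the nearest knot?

123 kt

ΔP = 1011 − 913 = 98 mb.
98^0.652 ≈ 19.874.
V ≈ 6 × 19.874 ≈ 119.2 kt.
Translation term: 1 × 0.5 × 8 = 4 kt.
Corrected V ≈ 123.2 kt → 123 kt.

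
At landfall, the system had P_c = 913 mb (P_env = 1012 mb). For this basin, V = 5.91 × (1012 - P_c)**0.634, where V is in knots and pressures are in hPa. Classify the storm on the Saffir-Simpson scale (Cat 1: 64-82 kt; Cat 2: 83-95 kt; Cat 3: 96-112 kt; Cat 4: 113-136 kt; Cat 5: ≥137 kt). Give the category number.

3

ΔP = 1012 − 913 = 99 mb.
V ≈ 5.91 × 99^0.634 = 5.91 × 18.42 ≈ 109 kt.
109 kt falls in the Category 3 band.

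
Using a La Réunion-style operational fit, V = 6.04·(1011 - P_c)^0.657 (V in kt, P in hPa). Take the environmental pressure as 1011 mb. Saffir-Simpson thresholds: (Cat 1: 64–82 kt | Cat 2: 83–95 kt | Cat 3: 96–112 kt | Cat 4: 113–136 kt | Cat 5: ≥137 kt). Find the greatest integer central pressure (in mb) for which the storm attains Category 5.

Category 5 begins at V = 137 kt.
Required ΔP = (137/6.04)^(1/0.657) = 22.682^1.522 ≈ 115.73 mb.
P_c ≤ 1011 − 115.73 = 895.27, so the highest integer P_c is 895 mb.

895 mb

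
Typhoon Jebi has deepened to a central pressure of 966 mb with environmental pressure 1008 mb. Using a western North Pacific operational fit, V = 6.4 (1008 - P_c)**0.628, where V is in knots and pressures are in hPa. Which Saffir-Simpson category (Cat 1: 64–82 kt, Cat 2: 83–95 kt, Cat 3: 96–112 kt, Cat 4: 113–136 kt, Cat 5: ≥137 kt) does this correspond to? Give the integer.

ΔP = 1008 − 966 = 42 mb.
V ≈ 6.4 × 42^0.628 = 6.4 × 10.46 ≈ 67 kt.
67 kt falls in the Category 1 band.

1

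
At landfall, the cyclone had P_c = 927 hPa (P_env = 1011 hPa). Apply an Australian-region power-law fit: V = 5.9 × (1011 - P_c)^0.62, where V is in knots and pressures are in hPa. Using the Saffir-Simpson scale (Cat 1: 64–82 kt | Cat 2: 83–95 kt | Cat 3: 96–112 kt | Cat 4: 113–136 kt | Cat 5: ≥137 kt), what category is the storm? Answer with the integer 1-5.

ΔP = 1011 − 927 = 84 hPa.
V ≈ 5.9 × 84^0.62 = 5.9 × 15.60 ≈ 92 kt.
92 kt falls in the Category 2 band.

2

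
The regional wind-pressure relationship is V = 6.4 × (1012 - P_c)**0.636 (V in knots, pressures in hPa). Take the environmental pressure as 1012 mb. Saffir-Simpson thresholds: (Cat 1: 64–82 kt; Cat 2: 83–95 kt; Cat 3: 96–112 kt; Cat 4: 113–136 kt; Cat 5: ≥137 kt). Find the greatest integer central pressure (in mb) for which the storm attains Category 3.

Category 3 begins at V = 96 kt.
Required ΔP = (96/6.4)^(1/0.636) = 15.000^1.572 ≈ 70.66 mb.
P_c ≤ 1012 − 70.66 = 941.34, so the highest integer P_c is 941 mb.

941 mb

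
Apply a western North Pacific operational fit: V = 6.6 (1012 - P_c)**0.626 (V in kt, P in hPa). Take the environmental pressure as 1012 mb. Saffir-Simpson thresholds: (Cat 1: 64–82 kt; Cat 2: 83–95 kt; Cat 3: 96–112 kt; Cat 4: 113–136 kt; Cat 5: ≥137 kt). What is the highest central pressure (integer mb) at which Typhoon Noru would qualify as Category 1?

Category 1 begins at V = 64 kt.
Required ΔP = (64/6.6)^(1/0.626) = 9.697^1.597 ≈ 37.68 mb.
P_c ≤ 1012 − 37.68 = 974.32, so the highest integer P_c is 974 mb.

974 mb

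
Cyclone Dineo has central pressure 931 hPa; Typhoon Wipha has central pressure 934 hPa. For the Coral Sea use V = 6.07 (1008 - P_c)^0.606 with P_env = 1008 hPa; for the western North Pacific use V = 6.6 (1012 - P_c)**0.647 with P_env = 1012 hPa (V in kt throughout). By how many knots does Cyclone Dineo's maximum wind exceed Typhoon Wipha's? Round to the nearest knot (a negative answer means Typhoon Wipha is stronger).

Cyclone Dineo: ΔP = 77; V ≈ 6.07 × 77^0.606 ≈ 84.41 kt.
Typhoon Wipha: ΔP = 78; V ≈ 6.6 × 78^0.647 ≈ 110.59 kt.
Difference ≈ 84.41 − 110.59 = -26.18 → -26 kt.

-26 kt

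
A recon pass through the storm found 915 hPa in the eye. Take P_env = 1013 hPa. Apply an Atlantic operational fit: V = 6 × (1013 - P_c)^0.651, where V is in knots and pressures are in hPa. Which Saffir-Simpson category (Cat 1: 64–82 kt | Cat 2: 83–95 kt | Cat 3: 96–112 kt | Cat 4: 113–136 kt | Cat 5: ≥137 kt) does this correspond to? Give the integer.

ΔP = 1013 − 915 = 98 hPa.
V ≈ 6 × 98^0.651 = 6 × 19.78 ≈ 119 kt.
119 kt falls in the Category 4 band.

4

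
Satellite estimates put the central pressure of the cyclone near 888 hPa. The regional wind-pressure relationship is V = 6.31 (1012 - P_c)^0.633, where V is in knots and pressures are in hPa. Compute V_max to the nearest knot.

133 kt

ΔP = 1012 − 888 = 124 hPa.
124^0.633 ≈ 21.142.
V ≈ 6.31 × 21.142 ≈ 133.4 kt.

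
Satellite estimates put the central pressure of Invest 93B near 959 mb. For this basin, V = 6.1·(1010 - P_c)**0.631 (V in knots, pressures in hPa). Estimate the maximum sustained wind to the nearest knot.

ΔP = 1010 − 959 = 51 mb.
51^0.631 ≈ 11.953.
V ≈ 6.1 × 11.953 ≈ 72.9 kt.

73 kt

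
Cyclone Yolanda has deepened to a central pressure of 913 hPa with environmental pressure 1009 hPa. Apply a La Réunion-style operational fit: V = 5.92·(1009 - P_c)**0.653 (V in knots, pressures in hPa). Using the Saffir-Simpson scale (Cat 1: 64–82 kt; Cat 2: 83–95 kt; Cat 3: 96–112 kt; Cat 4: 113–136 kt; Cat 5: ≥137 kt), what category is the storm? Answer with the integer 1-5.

ΔP = 1009 − 913 = 96 hPa.
V ≈ 5.92 × 96^0.653 = 5.92 × 19.70 ≈ 117 kt.
117 kt falls in the Category 4 band.

4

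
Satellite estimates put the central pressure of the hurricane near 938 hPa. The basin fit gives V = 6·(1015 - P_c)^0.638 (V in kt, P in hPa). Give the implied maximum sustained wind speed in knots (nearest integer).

96 kt

ΔP = 1015 − 938 = 77 hPa.
77^0.638 ≈ 15.980.
V ≈ 6 × 15.980 ≈ 95.9 kt.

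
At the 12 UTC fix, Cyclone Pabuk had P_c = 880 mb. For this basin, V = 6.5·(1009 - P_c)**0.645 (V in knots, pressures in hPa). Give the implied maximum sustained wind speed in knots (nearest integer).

ΔP = 1009 − 880 = 129 mb.
129^0.645 ≈ 22.979.
V ≈ 6.5 × 22.979 ≈ 149.4 kt.

149 kt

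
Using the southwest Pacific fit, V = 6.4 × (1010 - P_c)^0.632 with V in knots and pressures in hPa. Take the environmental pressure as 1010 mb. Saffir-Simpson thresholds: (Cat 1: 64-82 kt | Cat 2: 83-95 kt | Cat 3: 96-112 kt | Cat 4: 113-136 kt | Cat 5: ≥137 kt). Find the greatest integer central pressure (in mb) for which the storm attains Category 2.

952 mb

Category 2 begins at V = 83 kt.
Required ΔP = (83/6.4)^(1/0.632) = 12.969^1.582 ≈ 57.67 mb.
P_c ≤ 1010 − 57.67 = 952.33, so the highest integer P_c is 952 mb.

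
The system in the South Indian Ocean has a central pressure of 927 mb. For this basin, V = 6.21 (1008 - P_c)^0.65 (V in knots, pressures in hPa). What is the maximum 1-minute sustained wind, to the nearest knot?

108 kt

ΔP = 1008 − 927 = 81 mb.
81^0.65 ≈ 17.399.
V ≈ 6.21 × 17.399 ≈ 108.0 kt.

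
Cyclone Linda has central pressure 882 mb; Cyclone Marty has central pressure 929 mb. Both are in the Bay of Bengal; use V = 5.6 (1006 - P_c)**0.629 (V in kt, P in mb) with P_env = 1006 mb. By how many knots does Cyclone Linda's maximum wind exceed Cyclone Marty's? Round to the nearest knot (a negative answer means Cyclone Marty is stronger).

Cyclone Linda: ΔP = 124; V ≈ 5.6 × 124^0.629 ≈ 116.13 kt.
Cyclone Marty: ΔP = 77; V ≈ 5.6 × 77^0.629 ≈ 86.06 kt.
Difference ≈ 116.13 − 86.06 = 30.07 → 30 kt.

30 kt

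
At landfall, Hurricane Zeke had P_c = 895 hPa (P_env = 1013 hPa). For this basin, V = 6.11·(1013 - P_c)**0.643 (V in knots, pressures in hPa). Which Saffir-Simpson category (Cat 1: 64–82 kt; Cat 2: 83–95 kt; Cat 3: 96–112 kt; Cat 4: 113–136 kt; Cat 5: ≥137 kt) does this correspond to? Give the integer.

ΔP = 1013 − 895 = 118 hPa.
V ≈ 6.11 × 118^0.643 = 6.11 × 21.49 ≈ 131 kt.
131 kt falls in the Category 4 band.

4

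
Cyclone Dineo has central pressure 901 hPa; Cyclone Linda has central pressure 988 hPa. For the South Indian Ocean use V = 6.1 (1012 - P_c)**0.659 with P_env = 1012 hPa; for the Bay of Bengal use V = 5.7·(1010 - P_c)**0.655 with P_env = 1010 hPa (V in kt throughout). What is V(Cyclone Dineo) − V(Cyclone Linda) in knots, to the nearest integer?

93 kt

Cyclone Dineo: ΔP = 111; V ≈ 6.1 × 111^0.659 ≈ 135.89 kt.
Cyclone Linda: ΔP = 22; V ≈ 5.7 × 22^0.655 ≈ 43.17 kt.
Difference ≈ 135.89 − 43.17 = 92.72 → 93 kt.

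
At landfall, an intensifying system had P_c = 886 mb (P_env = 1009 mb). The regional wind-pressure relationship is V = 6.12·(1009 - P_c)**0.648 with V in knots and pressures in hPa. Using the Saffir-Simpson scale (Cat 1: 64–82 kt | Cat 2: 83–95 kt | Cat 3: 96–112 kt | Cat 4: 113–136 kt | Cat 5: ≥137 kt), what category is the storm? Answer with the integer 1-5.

ΔP = 1009 − 886 = 123 mb.
V ≈ 6.12 × 123^0.648 = 6.12 × 22.61 ≈ 138 kt.
138 kt falls in the Category 5 band.

5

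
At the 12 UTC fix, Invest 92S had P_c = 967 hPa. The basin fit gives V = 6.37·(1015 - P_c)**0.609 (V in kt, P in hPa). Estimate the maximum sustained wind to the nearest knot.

ΔP = 1015 − 967 = 48 hPa.
48^0.609 ≈ 10.565.
V ≈ 6.37 × 10.565 ≈ 67.3 kt.

67 kt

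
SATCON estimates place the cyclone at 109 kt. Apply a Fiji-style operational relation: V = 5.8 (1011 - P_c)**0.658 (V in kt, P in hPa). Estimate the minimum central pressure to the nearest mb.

ΔP = (V / 5.8)^(1/0.658) = (109/5.8)^1.520.
109/5.8 = 18.793; 18.793^1.520 ≈ 86.33 mb.
P_c = 1011 − 86.33 = 924.67 ≈ 925 mb.

925 mb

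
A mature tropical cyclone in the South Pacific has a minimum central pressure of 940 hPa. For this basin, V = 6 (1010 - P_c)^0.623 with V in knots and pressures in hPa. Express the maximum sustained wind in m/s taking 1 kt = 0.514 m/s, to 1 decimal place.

43.5 m/s

ΔP = 1010 − 940 = 70 hPa.
V ≈ 6 × 70^0.623 = 6 × 14.109 ≈ 84.654 kt.
84.654 × 0.514 ≈ 43.51 m/s → 43.5 m/s.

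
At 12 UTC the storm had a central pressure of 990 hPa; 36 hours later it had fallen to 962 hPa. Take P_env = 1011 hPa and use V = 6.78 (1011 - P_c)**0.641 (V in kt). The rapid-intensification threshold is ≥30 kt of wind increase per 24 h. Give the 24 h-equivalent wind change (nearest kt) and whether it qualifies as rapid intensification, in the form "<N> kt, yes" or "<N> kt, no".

23 kt, no

V₁: ΔP = 21, V ≈ 6.78 × 21^0.641 ≈ 47.73 kt.
V₂: ΔP = 49, V ≈ 6.78 × 49^0.641 ≈ 82.16 kt.
ΔV over 36 h = 34.43 kt → 24 h equivalent = 34.43 × 24/36 ≈ 22.95 kt.
23 kt < 30 kt ⇒ not rapid intensification.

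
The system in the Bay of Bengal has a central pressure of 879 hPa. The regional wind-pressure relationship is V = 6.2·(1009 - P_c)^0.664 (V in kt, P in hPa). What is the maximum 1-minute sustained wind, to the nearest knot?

157 kt

ΔP = 1009 − 879 = 130 hPa.
130^0.664 ≈ 25.331.
V ≈ 6.2 × 25.331 ≈ 157.1 kt.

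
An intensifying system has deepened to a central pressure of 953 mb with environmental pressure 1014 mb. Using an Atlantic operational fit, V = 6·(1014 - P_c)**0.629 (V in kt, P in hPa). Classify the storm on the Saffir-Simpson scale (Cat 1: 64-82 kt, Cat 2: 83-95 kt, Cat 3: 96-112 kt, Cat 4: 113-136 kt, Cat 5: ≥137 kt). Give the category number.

ΔP = 1014 − 953 = 61 mb.
V ≈ 6 × 61^0.629 = 6 × 13.27 ≈ 80 kt.
80 kt falls in the Category 1 band.

1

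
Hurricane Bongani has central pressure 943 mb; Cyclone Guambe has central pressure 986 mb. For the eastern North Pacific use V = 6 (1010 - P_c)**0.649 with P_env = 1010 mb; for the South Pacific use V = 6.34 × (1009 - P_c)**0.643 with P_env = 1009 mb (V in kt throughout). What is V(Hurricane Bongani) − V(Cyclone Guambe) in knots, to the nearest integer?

Hurricane Bongani: ΔP = 67; V ≈ 6 × 67^0.649 ≈ 91.89 kt.
Cyclone Guambe: ΔP = 23; V ≈ 6.34 × 23^0.643 ≈ 47.61 kt.
Difference ≈ 91.89 − 47.61 = 44.28 → 44 kt.

44 kt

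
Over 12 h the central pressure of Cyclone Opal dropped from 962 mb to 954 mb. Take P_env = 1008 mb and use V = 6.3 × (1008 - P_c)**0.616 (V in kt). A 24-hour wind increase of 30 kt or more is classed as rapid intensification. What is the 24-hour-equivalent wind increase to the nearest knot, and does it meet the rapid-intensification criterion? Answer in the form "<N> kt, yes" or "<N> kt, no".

V₁: ΔP = 46, V ≈ 6.3 × 46^0.616 ≈ 66.62 kt.
V₂: ΔP = 54, V ≈ 6.3 × 54^0.616 ≈ 73.54 kt.
ΔV over 12 h = 6.92 kt → 24 h equivalent = 6.92 × 24/12 ≈ 13.84 kt.
14 kt < 30 kt ⇒ not rapid intensification.

14 kt, no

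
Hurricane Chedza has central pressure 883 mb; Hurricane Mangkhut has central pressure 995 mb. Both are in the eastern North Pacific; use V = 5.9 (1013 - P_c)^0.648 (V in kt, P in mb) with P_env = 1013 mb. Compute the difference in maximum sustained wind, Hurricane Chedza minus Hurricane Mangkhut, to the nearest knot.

100 kt

Hurricane Chedza: ΔP = 130; V ≈ 5.9 × 130^0.648 ≈ 138.26 kt.
Hurricane Mangkhut: ΔP = 18; V ≈ 5.9 × 18^0.648 ≈ 38.39 kt.
Difference ≈ 138.26 − 38.39 = 99.87 → 100 kt.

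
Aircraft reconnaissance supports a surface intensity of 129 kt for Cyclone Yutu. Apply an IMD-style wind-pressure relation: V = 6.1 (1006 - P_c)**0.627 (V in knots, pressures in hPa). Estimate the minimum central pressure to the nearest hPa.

876 hPa

ΔP = (V / 6.1)^(1/0.627) = (129/6.1)^1.595.
129/6.1 = 21.148; 21.148^1.595 ≈ 129.91 hPa.
P_c = 1006 − 129.91 = 876.09 ≈ 876 hPa.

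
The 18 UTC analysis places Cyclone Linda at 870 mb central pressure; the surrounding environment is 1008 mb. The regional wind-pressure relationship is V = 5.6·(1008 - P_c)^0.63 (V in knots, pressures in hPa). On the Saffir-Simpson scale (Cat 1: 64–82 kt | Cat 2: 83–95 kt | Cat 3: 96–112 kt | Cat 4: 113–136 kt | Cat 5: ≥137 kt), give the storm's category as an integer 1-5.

4

ΔP = 1008 − 870 = 138 mb.
V ≈ 5.6 × 138^0.63 = 5.6 × 22.29 ≈ 125 kt.
125 kt falls in the Category 4 band.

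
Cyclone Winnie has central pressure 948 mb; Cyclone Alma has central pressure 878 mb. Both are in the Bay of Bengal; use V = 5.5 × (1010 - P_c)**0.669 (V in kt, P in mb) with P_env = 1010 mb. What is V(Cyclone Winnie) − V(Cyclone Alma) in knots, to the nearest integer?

-57 kt

Cyclone Winnie: ΔP = 62; V ≈ 5.5 × 62^0.669 ≈ 86.99 kt.
Cyclone Alma: ΔP = 132; V ≈ 5.5 × 132^0.669 ≈ 144.22 kt.
Difference ≈ 86.99 − 144.22 = -57.23 → -57 kt.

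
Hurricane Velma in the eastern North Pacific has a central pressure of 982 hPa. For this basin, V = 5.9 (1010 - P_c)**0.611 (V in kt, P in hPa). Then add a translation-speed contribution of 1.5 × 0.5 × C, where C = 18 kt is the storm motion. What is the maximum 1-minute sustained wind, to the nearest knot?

59 kt

ΔP = 1010 − 982 = 28 hPa.
28^0.611 ≈ 7.660.
V ≈ 5.9 × 7.660 ≈ 45.2 kt.
Translation term: 1.5 × 0.5 × 18 = 13.5 kt.
Corrected V ≈ 58.7 kt → 59 kt.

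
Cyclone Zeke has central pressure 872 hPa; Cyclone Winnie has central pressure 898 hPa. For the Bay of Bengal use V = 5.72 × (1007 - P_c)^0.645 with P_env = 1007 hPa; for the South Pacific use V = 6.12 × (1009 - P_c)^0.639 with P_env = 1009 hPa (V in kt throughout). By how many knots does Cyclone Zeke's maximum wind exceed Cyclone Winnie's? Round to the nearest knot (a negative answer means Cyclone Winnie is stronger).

11 kt

Cyclone Zeke: ΔP = 135; V ≈ 5.72 × 135^0.645 ≈ 135.35 kt.
Cyclone Winnie: ΔP = 111; V ≈ 6.12 × 111^0.639 ≈ 124.08 kt.
Difference ≈ 135.35 − 124.08 = 11.27 → 11 kt.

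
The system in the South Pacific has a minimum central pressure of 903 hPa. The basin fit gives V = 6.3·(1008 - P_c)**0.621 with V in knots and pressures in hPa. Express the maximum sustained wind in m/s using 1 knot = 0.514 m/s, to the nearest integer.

ΔP = 1008 − 903 = 105 hPa.
V ≈ 6.3 × 105^0.621 = 6.3 × 17.995 ≈ 113.370 kt.
113.370 × 0.514 ≈ 58.27 m/s → 58 m/s.

58 m/s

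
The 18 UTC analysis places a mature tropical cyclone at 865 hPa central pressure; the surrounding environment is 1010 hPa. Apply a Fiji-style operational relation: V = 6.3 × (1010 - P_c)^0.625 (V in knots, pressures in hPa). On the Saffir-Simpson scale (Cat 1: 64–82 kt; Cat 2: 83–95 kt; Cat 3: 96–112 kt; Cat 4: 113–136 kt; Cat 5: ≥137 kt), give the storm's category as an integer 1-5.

ΔP = 1010 − 865 = 145 hPa.
V ≈ 6.3 × 145^0.625 = 6.3 × 22.43 ≈ 141 kt.
141 kt falls in the Category 5 band.

5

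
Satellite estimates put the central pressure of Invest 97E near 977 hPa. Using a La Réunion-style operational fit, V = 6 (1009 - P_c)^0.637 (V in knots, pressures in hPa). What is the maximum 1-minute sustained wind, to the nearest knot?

ΔP = 1009 − 977 = 32 hPa.
32^0.637 ≈ 9.095.
V ≈ 6 × 9.095 ≈ 54.6 kt.

55 kt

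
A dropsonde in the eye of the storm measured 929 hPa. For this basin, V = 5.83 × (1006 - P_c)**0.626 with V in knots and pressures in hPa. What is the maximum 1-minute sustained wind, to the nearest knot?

88 kt

ΔP = 1006 − 929 = 77 hPa.
77^0.626 ≈ 15.169.
V ≈ 5.83 × 15.169 ≈ 88.4 kt.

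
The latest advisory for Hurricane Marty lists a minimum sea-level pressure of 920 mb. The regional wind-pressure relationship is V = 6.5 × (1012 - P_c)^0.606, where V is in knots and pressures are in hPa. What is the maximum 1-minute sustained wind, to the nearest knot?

ΔP = 1012 − 920 = 92 mb.
92^0.606 ≈ 15.490.
V ≈ 6.5 × 15.490 ≈ 100.7 kt.

101 kt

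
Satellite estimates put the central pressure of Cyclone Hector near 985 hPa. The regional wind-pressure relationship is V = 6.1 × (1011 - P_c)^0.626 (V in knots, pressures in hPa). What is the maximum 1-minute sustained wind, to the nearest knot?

ΔP = 1011 − 985 = 26 hPa.
26^0.626 ≈ 7.687.
V ≈ 6.1 × 7.687 ≈ 46.9 kt.

47 kt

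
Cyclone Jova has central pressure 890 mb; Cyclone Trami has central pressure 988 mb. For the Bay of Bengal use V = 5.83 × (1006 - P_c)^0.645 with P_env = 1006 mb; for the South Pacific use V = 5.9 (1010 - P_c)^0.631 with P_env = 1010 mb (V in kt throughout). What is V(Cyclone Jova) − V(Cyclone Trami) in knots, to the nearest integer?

84 kt

Cyclone Jova: ΔP = 116; V ≈ 5.83 × 116^0.645 ≈ 125.10 kt.
Cyclone Trami: ΔP = 22; V ≈ 5.9 × 22^0.631 ≈ 41.49 kt.
Difference ≈ 125.10 − 41.49 = 83.61 → 84 kt.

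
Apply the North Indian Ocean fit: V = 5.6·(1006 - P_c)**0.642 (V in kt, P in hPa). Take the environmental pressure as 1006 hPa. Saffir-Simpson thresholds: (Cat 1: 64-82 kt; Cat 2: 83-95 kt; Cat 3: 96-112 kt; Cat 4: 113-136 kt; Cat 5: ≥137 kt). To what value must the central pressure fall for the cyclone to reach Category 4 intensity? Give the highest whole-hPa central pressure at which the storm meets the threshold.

898 hPa

Category 4 begins at V = 113 kt.
Required ΔP = (113/5.6)^(1/0.642) = 20.179^1.558 ≈ 107.78 hPa.
P_c ≤ 1006 − 107.78 = 898.22, so the highest integer P_c is 898 hPa.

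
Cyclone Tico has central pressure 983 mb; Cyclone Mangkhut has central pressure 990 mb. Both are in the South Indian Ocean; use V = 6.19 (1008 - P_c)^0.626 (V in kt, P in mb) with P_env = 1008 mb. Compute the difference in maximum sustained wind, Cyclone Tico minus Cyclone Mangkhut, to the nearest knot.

Cyclone Tico: ΔP = 25; V ≈ 6.19 × 25^0.626 ≈ 46.43 kt.
Cyclone Mangkhut: ΔP = 18; V ≈ 6.19 × 18^0.626 ≈ 37.80 kt.
Difference ≈ 46.43 − 37.80 = 8.63 → 9 kt.

9 kt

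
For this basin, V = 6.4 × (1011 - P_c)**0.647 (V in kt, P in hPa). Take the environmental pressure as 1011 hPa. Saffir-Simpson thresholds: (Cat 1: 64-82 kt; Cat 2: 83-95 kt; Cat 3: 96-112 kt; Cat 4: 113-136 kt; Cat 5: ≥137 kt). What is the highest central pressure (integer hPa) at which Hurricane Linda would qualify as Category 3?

Category 3 begins at V = 96 kt.
Required ΔP = (96/6.4)^(1/0.647) = 15.000^1.546 ≈ 65.73 hPa.
P_c ≤ 1011 − 65.73 = 945.27, so the highest integer P_c is 945 hPa.

945 hPa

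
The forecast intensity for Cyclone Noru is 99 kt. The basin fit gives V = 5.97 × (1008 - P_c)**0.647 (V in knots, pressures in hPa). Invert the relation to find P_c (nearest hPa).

931 hPa

ΔP = (V / 5.97)^(1/0.647) = (99/5.97)^1.546.
99/5.97 = 16.583; 16.583^1.546 ≈ 76.75 hPa.
P_c = 1008 − 76.75 = 931.25 ≈ 931 hPa.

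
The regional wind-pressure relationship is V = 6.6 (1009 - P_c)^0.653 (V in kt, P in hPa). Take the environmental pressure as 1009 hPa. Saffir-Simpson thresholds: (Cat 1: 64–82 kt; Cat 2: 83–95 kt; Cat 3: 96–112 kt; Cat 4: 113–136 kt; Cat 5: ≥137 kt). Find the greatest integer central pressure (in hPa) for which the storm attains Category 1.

976 hPa

Category 1 begins at V = 64 kt.
Required ΔP = (64/6.6)^(1/0.653) = 9.697^1.531 ≈ 32.43 hPa.
P_c ≤ 1009 − 32.43 = 976.57, so the highest integer P_c is 976 hPa.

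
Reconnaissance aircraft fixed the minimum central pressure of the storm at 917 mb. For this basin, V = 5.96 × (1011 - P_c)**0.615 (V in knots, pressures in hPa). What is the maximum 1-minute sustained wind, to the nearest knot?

97 kt

ΔP = 1011 − 917 = 94 mb.
94^0.615 ≈ 16.348.
V ≈ 5.96 × 16.348 ≈ 97.4 kt.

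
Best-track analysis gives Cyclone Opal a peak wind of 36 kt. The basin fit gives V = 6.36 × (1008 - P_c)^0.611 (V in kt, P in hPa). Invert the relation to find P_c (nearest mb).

991 mb

ΔP = (V / 6.36)^(1/0.611) = (36/6.36)^1.637.
36/6.36 = 5.660; 5.660^1.637 ≈ 17.07 mb.
P_c = 1008 − 17.07 = 990.93 ≈ 991 mb.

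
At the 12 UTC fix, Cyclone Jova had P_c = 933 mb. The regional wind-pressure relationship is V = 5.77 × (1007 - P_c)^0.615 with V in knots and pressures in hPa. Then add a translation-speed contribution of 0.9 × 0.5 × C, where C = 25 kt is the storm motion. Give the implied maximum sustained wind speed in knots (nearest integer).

93 kt

ΔP = 1007 − 933 = 74 mb.
74^0.615 ≈ 14.112.
V ≈ 5.77 × 14.112 ≈ 81.4 kt.
Translation term: 0.9 × 0.5 × 25 = 11.25 kt.
Corrected V ≈ 92.65 kt → 93 kt.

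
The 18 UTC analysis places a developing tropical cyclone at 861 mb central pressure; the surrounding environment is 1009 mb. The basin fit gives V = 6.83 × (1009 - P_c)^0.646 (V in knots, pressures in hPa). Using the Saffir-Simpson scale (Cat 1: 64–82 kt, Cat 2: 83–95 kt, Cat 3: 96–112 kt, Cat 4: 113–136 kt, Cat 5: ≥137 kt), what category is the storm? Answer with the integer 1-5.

ΔP = 1009 − 861 = 148 mb.
V ≈ 6.83 × 148^0.646 = 6.83 × 25.23 ≈ 172 kt.
172 kt falls in the Category 5 band.

5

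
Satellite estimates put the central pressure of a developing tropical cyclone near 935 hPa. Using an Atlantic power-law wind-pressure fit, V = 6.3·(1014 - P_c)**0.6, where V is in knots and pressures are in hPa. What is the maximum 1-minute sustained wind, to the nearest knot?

ΔP = 1014 − 935 = 79 hPa.
79^0.6 ≈ 13.759.
V ≈ 6.3 × 13.759 ≈ 86.7 kt.

87 kt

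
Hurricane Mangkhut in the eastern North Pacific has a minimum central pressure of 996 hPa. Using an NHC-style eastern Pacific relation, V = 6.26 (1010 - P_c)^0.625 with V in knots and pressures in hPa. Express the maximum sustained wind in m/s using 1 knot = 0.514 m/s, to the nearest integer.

ΔP = 1010 − 996 = 14 hPa.
V ≈ 6.26 × 14^0.625 = 6.26 × 5.204 ≈ 32.576 kt.
32.576 × 0.514 ≈ 16.74 m/s → 17 m/s.

17 m/s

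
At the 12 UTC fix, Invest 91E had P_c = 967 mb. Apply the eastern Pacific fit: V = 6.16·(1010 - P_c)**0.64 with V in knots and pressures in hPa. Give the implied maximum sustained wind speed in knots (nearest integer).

68 kt

ΔP = 1010 − 967 = 43 mb.
43^0.64 ≈ 11.102.
V ≈ 6.16 × 11.102 ≈ 68.4 kt.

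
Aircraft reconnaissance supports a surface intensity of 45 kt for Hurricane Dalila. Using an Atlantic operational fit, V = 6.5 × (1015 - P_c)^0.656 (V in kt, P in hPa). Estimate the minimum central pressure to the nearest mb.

ΔP = (V / 6.5)^(1/0.656) = (45/6.5)^1.524.
45/6.5 = 6.923; 6.923^1.524 ≈ 19.10 mb.
P_c = 1015 − 19.10 = 995.90 ≈ 996 mb.

996 mb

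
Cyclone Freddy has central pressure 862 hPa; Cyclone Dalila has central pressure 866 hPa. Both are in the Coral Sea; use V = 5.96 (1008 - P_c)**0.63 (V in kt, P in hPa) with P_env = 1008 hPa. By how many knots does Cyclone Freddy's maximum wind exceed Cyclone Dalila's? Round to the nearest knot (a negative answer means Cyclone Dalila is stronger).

Cyclone Freddy: ΔP = 146; V ≈ 5.96 × 146^0.63 ≈ 137.65 kt.
Cyclone Dalila: ΔP = 142; V ≈ 5.96 × 142^0.63 ≈ 135.27 kt.
Difference ≈ 137.65 − 135.27 = 2.38 → 2 kt.

2 kt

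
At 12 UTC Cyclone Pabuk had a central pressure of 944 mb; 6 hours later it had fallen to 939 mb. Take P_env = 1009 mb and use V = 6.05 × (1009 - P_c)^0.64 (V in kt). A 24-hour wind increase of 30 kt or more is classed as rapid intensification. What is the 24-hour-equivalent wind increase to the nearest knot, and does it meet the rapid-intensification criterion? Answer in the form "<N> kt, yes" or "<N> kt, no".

17 kt, no

V₁: ΔP = 65, V ≈ 6.05 × 65^0.64 ≈ 87.50 kt.
V₂: ΔP = 70, V ≈ 6.05 × 70^0.64 ≈ 91.75 kt.
ΔV over 6 h = 4.25 kt → 24 h equivalent = 4.25 × 24/6 ≈ 17.00 kt.
17 kt < 30 kt ⇒ not rapid intensification.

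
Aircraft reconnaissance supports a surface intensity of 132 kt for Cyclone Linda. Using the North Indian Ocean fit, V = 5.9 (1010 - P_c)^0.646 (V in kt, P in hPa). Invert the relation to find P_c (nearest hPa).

ΔP = (V / 5.9)^(1/0.646) = (132/5.9)^1.548.
132/5.9 = 22.373; 22.373^1.548 ≈ 122.84 hPa.
P_c = 1010 − 122.84 = 887.16 ≈ 887 hPa.

887 hPa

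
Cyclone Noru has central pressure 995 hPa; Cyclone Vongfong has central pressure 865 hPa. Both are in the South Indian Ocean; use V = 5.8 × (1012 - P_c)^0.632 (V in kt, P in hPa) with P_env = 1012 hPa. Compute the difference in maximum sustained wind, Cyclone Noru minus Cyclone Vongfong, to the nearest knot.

Cyclone Noru: ΔP = 17; V ≈ 5.8 × 17^0.632 ≈ 34.76 kt.
Cyclone Vongfong: ΔP = 147; V ≈ 5.8 × 147^0.632 ≈ 135.89 kt.
Difference ≈ 34.76 − 135.89 = -101.13 → -101 kt.

-101 kt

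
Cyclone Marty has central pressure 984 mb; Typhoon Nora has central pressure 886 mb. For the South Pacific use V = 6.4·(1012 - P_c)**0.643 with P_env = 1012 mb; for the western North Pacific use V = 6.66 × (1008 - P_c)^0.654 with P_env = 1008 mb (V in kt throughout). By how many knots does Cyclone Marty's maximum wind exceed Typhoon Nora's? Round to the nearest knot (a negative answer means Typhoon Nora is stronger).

-100 kt

Cyclone Marty: ΔP = 28; V ≈ 6.4 × 28^0.643 ≈ 54.54 kt.
Typhoon Nora: ΔP = 122; V ≈ 6.66 × 122^0.654 ≈ 154.15 kt.
Difference ≈ 54.54 − 154.15 = -99.61 → -100 kt.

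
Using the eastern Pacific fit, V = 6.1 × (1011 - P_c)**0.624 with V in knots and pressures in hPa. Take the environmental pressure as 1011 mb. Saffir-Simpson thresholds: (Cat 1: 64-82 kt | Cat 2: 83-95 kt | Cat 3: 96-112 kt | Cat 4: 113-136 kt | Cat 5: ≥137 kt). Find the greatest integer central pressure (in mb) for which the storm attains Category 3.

Category 3 begins at V = 96 kt.
Required ΔP = (96/6.1)^(1/0.624) = 15.738^1.603 ≈ 82.83 mb.
P_c ≤ 1011 − 82.83 = 928.17, so the highest integer P_c is 928 mb.

928 mb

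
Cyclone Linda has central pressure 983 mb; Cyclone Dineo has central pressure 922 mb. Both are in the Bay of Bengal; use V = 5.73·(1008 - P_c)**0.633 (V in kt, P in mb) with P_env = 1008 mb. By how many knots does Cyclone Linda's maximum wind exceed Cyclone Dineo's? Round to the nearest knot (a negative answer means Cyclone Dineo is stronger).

-52 kt

Cyclone Linda: ΔP = 25; V ≈ 5.73 × 25^0.633 ≈ 43.96 kt.
Cyclone Dineo: ΔP = 86; V ≈ 5.73 × 86^0.633 ≈ 96.09 kt.
Difference ≈ 43.96 − 96.09 = -52.13 → -52 kt.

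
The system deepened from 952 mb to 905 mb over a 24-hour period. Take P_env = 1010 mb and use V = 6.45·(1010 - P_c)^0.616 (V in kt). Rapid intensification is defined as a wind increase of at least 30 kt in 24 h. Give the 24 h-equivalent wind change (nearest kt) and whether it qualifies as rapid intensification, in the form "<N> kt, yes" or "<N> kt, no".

35 kt, yes

V₁: ΔP = 58, V ≈ 6.45 × 58^0.616 ≈ 78.67 kt.
V₂: ΔP = 105, V ≈ 6.45 × 105^0.616 ≈ 113.40 kt.
ΔV over 24 h = 34.73 kt → 24 h equivalent = 34.73 × 24/24 ≈ 34.73 kt.
35 kt ≥ 30 kt ⇒ rapid intensification.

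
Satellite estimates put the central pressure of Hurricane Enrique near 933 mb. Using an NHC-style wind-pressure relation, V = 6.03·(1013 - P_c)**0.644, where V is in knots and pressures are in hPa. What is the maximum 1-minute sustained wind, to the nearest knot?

ΔP = 1013 − 933 = 80 mb.
80^0.644 ≈ 16.811.
V ≈ 6.03 × 16.811 ≈ 101.4 kt.

101 kt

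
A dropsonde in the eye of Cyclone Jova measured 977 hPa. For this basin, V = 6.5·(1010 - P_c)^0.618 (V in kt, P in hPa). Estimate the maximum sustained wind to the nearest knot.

56 kt

ΔP = 1010 − 977 = 33 hPa.
33^0.618 ≈ 8.678.
V ≈ 6.5 × 8.678 ≈ 56.4 kt.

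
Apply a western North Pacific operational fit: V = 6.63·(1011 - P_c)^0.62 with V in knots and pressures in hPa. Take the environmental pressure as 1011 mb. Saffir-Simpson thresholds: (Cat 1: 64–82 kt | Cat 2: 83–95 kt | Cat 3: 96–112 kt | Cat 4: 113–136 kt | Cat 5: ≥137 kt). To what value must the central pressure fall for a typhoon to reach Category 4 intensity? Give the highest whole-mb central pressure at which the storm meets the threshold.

Category 4 begins at V = 113 kt.
Required ΔP = (113/6.63)^(1/0.62) = 17.044^1.613 ≈ 96.92 mb.
P_c ≤ 1011 − 96.92 = 914.08, so the highest integer P_c is 914 mb.

914 mb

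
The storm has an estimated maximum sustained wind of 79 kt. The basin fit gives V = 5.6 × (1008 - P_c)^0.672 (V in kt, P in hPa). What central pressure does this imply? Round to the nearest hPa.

957 hPa

ΔP = (V / 5.6)^(1/0.672) = (79/5.6)^1.488.
79/5.6 = 14.107; 14.107^1.488 ≈ 51.34 hPa.
P_c = 1008 − 51.34 = 956.66 ≈ 957 hPa.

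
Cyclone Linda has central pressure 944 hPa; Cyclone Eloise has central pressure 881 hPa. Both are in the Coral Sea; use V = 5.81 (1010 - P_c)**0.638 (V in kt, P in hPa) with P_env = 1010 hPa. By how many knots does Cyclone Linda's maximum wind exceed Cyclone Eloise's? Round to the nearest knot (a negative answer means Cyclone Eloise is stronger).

-45 kt

Cyclone Linda: ΔP = 66; V ≈ 5.81 × 66^0.638 ≈ 84.15 kt.
Cyclone Eloise: ΔP = 129; V ≈ 5.81 × 129^0.638 ≈ 129.04 kt.
Difference ≈ 84.15 − 129.04 = -44.89 → -45 kt.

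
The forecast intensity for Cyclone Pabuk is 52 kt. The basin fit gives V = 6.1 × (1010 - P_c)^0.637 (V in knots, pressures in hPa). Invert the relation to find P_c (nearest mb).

981 mb

ΔP = (V / 6.1)^(1/0.637) = (52/6.1)^1.570.
52/6.1 = 8.525; 8.525^1.570 ≈ 28.91 mb.
P_c = 1010 − 28.91 = 981.09 ≈ 981 mb.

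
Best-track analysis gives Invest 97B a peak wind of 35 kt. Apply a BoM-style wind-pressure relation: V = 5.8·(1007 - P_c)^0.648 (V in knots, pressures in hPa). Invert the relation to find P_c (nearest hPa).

ΔP = (V / 5.8)^(1/0.648) = (35/5.8)^1.543.
35/5.8 = 6.034; 6.034^1.543 ≈ 16.02 hPa.
P_c = 1007 − 16.02 = 990.98 ≈ 991 hPa.

991 hPa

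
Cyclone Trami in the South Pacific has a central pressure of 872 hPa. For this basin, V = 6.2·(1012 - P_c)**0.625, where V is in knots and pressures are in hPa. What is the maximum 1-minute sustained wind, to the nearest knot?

ΔP = 1012 − 872 = 140 hPa.
140^0.625 ≈ 21.945.
V ≈ 6.2 × 21.945 ≈ 136.1 kt.

136 kt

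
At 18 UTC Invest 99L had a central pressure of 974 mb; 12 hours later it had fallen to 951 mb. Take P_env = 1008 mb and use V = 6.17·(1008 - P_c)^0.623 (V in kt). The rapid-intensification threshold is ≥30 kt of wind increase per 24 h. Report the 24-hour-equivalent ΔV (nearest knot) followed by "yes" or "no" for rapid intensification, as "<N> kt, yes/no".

V₁: ΔP = 34, V ≈ 6.17 × 34^0.623 ≈ 55.51 kt.
V₂: ΔP = 57, V ≈ 6.17 × 57^0.623 ≈ 76.59 kt.
ΔV over 12 h = 21.08 kt → 24 h equivalent = 21.08 × 24/12 ≈ 42.16 kt.
42 kt ≥ 30 kt ⇒ rapid intensification.

42 kt, yes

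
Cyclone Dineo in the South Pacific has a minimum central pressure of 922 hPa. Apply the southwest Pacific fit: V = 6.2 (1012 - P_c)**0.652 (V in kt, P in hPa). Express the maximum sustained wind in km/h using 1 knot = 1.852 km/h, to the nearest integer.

216 km/h

ΔP = 1012 − 922 = 90 hPa.
V ≈ 6.2 × 90^0.652 = 6.2 × 18.800 ≈ 116.562 kt.
116.562 × 1.852 ≈ 215.87 km/h → 216 km/h.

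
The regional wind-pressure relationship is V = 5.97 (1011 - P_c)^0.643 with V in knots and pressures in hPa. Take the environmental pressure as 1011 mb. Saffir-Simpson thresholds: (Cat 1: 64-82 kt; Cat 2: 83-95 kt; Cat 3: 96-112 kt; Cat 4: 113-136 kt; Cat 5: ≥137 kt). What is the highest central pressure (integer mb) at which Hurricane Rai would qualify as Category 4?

Category 4 begins at V = 113 kt.
Required ΔP = (113/5.97)^(1/0.643) = 18.928^1.555 ≈ 96.86 mb.
P_c ≤ 1011 − 96.86 = 914.14, so the highest integer P_c is 914 mb.

914 mb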